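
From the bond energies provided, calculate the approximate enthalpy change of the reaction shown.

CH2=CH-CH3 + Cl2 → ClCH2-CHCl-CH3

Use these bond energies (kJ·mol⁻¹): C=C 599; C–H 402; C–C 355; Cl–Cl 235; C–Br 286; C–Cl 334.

Bonds broken (reactants):
  C–C: 1 × 355 = 355
  C–H: 6 × 402 = 2412
  C=C: 1 × 599 = 599
  Cl–Cl: 1 × 235 = 235
  Σ(broken) = 3601 kJ
Bonds formed (products):
  C–C: 2 × 355 = 710
  C–Cl: 2 × 334 = 668
  C–H: 6 × 402 = 2412
  Σ(formed) = 3790 kJ
ΔH = Σ(broken) − Σ(formed) = 3601 − 3790 = −189 kJ

ΔH ≈ −189 kJ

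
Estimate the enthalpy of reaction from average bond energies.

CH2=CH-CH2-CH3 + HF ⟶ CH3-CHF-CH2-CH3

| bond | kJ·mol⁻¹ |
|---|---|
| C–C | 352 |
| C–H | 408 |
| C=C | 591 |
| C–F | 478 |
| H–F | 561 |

Bonds broken (reactants):
  C–C: 2 × 352 = 704
  C–H: 8 × 408 = 3264
  C=C: 1 × 591 = 591
  H–F: 1 × 561 = 561
  Σ(broken) = 5120 kJ
Bonds formed (products):
  C–C: 3 × 352 = 1056
  C–F: 1 × 478 = 478
  C–H: 9 × 408 = 3672
  Σ(formed) = 5206 kJ
ΔH = Σ(broken) − Σ(formed) = 5120 − 5206 = −86 kJ

ΔH ≈ −86 kJ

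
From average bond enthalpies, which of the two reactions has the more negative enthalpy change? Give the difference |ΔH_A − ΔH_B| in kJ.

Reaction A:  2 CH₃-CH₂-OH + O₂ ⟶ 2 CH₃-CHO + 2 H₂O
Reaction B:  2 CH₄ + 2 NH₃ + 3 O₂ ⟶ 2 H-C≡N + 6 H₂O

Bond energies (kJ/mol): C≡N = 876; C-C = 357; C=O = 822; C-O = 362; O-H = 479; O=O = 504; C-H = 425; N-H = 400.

Reaction B, by 514 kJ

Reaction A:
  Bonds broken (reactants):
    C-C: 2 × 357 = 714
    C-H: 10 × 425 = 4250
    C-O: 2 × 362 = 724
    O-H: 2 × 479 = 958
    O=O: 1 × 504 = 504
    Σ(broken) = 7150 kJ
  Bonds formed (products):
    C-C: 2 × 357 = 714
    C-H: 8 × 425 = 3400
    C=O: 2 × 822 = 1644
    O-H: 4 × 479 = 1916
    Σ(formed) = 7674 kJ
  ΔH_A = 7150 − 7674 = −524 kJ
Reaction B:
  Bonds broken (reactants):
    C-H: 8 × 425 = 3400
    N-H: 6 × 400 = 2400
    O=O: 3 × 504 = 1512
    Σ(broken) = 7312 kJ
  Bonds formed (products):
    C≡N: 2 × 876 = 1752
    C-H: 2 × 425 = 850
    O-H: 12 × 479 = 5748
    Σ(formed) = 8350 kJ
  ΔH_B = 7312 − 8350 = −1038 kJ
ΔH_A − ΔH_B = +514 kJ, so reaction B has the more negative ΔH; |ΔH_A − ΔH_B| = 514 kJ.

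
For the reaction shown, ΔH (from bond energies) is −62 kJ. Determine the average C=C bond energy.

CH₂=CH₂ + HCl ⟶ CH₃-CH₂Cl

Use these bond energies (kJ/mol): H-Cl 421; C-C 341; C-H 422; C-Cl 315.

D(C=C) ≈ 595 kJ/mol

Let D be the C=C bond energy.
Σ(broken) = 4×422 + 1×D + 1×421 = 2109 + D
Σ(formed) = 1×341 + 1×315 + 5×422 = 2766
ΔH = Σ(broken) − Σ(formed) = (2109 + D) − (2766) = −657 + D
Setting this equal to −62 kJ gives D = 595 kJ/mol.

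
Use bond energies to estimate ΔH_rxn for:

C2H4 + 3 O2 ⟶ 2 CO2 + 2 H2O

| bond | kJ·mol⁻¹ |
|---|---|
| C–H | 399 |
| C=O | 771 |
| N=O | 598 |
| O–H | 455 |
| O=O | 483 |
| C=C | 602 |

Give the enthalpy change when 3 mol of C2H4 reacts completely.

Bonds broken (reactants):
  C–H: 4 × 399 = 1596
  C=C: 1 × 602 = 602
  O=O: 3 × 483 = 1449
  Σ(broken) = 3647 kJ
Bonds formed (products):
  C=O: 4 × 771 = 3084
  O–H: 4 × 455 = 1820
  Σ(formed) = 4904 kJ
ΔH = Σ(broken) − Σ(formed) = 3647 − 4904 = −1257 kJ
For 3× the reaction as written: 3 × (−1257) = −3771 kJ

ΔH = −3771 kJ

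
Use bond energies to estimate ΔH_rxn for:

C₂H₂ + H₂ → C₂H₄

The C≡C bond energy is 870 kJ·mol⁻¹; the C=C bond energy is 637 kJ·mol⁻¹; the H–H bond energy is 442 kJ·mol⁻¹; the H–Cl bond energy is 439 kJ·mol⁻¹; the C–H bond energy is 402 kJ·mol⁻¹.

ΔH ≈ −129 kJ

Bonds broken (reactants):
  C≡C: 1 × 870 = 870
  C–H: 2 × 402 = 804
  H–H: 1 × 442 = 442
  Σ(broken) = 2116 kJ
Bonds formed (products):
  C–H: 4 × 402 = 1608
  C=C: 1 × 637 = 637
  Σ(formed) = 2245 kJ
ΔH = Σ(broken) − Σ(formed) = 2116 − 2245 = −129 kJ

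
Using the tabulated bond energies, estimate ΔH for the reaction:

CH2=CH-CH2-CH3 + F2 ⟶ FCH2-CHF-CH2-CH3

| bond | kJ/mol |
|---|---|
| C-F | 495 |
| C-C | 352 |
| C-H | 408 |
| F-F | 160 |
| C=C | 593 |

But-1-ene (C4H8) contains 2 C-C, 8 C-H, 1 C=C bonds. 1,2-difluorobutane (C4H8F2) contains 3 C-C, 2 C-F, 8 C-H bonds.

Bonds broken (reactants):
  C-C: 2 × 352 = 704
  C-H: 8 × 408 = 3264
  C=C: 1 × 593 = 593
  F-F: 1 × 160 = 160
  Σ(broken) = 4721 kJ
Bonds formed (products):
  C-C: 3 × 352 = 1056
  C-F: 2 × 495 = 990
  C-H: 8 × 408 = 3264
  Σ(formed) = 5310 kJ
ΔH = Σ(broken) − Σ(formed) = 4721 − 5310 = −589 kJ

ΔH ≈ −589 kJ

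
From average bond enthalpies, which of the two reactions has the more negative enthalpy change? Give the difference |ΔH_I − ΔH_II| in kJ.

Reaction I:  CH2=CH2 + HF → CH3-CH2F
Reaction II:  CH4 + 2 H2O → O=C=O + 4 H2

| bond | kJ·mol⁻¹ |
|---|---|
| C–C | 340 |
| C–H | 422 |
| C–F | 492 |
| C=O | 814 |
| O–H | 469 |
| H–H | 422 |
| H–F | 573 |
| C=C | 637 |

Reaction I, by 292 kJ

Reaction I:
  Bonds broken (reactants):
    C–H: 4 × 422 = 1688
    C=C: 1 × 637 = 637
    H–F: 1 × 573 = 573
    Σ(broken) = 2898 kJ
  Bonds formed (products):
    C–C: 1 × 340 = 340
    C–F: 1 × 492 = 492
    C–H: 5 × 422 = 2110
    Σ(formed) = 2942 kJ
  ΔH_I = 2898 − 2942 = −44 kJ
Reaction II:
  Bonds broken (reactants):
    C–H: 4 × 422 = 1688
    O–H: 4 × 469 = 1876
    Σ(broken) = 3564 kJ
  Bonds formed (products):
    C=O: 2 × 814 = 1628
    H–H: 4 × 422 = 1688
    Σ(formed) = 3316 kJ
  ΔH_II = 3564 − 3316 = +248 kJ
ΔH_I − ΔH_II = −292 kJ, so reaction I has the more negative ΔH; |ΔH_I − ΔH_II| = 292 kJ.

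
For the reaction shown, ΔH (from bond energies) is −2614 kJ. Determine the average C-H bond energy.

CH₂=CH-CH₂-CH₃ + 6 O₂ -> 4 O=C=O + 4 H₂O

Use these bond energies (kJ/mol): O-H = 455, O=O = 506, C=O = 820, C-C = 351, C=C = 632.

Let D be the C-H bond energy.
Σ(broken) = 2×351 + 8×D + 1×632 + 6×506 = 4370 + 8D
Σ(formed) = 8×820 + 8×455 = 10200
ΔH = Σ(broken) − Σ(formed) = (4370 + 8D) − (10200) = −5830 + 8D
Setting this equal to −2614 kJ gives 8D = 3216, so D = 402 kJ/mol.

D(C-H) ≈ 402 kJ/mol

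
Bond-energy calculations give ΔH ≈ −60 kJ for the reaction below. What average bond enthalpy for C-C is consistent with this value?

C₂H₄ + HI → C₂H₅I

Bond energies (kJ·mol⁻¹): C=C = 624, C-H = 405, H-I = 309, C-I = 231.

D(C-C) ≈ 357 kJ/mol

Let D be the C-C bond energy.
Σ(broken) = 4×405 + 1×624 + 1×309 = 2553
Σ(formed) = 1×D + 5×405 + 1×231 = 2256 + D
ΔH = Σ(broken) − Σ(formed) = (2553) − (2256 + D) = +297 − D
Setting this equal to −60 kJ gives D = 357 kJ/mol.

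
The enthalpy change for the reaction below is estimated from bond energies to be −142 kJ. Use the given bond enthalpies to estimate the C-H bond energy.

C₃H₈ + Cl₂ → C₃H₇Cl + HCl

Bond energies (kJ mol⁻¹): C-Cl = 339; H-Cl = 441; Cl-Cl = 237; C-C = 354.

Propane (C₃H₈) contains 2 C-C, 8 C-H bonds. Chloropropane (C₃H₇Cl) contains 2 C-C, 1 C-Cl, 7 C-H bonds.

D(C-H) ≈ 401 kJ/mol

Let D be the C-H bond energy.
Σ(broken) = 2×354 + 8×D + 1×237 = 945 + 8D
Σ(formed) = 2×354 + 1×339 + 7×D + 1×441 = 1488 + 7D
ΔH = Σ(broken) − Σ(formed) = (945 + 8D) − (1488 + 7D) = −543 + D
Setting this equal to −142 kJ gives D = 401 kJ/mol.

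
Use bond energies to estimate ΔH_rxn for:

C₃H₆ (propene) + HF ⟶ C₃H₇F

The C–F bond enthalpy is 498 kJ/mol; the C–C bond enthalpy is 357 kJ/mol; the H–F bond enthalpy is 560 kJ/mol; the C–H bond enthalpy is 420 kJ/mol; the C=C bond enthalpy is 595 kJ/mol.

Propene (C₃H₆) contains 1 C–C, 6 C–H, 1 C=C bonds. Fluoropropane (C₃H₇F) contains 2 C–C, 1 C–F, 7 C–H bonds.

Bonds broken (reactants):
  C–C: 1 × 357 = 357
  C–H: 6 × 420 = 2520
  C=C: 1 × 595 = 595
  H–F: 1 × 560 = 560
  Σ(broken) = 4032 kJ
Bonds formed (products):
  C–C: 2 × 357 = 714
  C–F: 1 × 498 = 498
  C–H: 7 × 420 = 2940
  Σ(formed) = 4152 kJ
ΔH = Σ(broken) − Σ(formed) = 4032 − 4152 = −120 kJ

ΔH ≈ −120 kJ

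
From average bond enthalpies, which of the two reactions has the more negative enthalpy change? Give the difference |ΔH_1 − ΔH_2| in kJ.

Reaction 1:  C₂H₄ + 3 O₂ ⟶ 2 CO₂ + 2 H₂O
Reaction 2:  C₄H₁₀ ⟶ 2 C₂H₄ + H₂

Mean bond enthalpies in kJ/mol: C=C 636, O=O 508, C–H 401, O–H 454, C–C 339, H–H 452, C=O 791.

Reaction 1:
  Bonds broken (reactants):
    C–H: 4 × 401 = 1604
    C=C: 1 × 636 = 636
    O=O: 3 × 508 = 1524
    Σ(broken) = 3764 kJ
  Bonds formed (products):
    C=O: 4 × 791 = 3164
    O–H: 4 × 454 = 1816
    Σ(formed) = 4980 kJ
  ΔH_1 = 3764 − 4980 = −1216 kJ
Reaction 2:
  Bonds broken (reactants):
    C–C: 3 × 339 = 1017
    C–H: 10 × 401 = 4010
    Σ(broken) = 5027 kJ
  Bonds formed (products):
    C–H: 8 × 401 = 3208
    C=C: 2 × 636 = 1272
    H–H: 1 × 452 = 452
    Σ(formed) = 4932 kJ
  ΔH_2 = 5027 − 4932 = +95 kJ
ΔH_1 − ΔH_2 = −1311 kJ, so reaction 1 has the more negative ΔH; |ΔH_1 − ΔH_2| = 1311 kJ.

Reaction 1, by 1311 kJ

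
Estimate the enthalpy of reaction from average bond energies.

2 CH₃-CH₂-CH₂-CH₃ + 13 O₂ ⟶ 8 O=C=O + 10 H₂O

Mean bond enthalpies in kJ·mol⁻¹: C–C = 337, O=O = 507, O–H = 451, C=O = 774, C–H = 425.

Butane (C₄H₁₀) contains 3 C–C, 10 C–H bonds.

Bonds broken (reactants):
  C–C: 6 × 337 = 2022
  C–H: 20 × 425 = 8500
  O=O: 13 × 507 = 6591
  Σ(broken) = 17113 kJ
Bonds formed (products):
  C=O: 16 × 774 = 12384
  O–H: 20 × 451 = 9020
  Σ(formed) = 21404 kJ
ΔH = Σ(broken) − Σ(formed) = 17113 − 21404 = −4291 kJ

ΔH ≈ −4291 kJ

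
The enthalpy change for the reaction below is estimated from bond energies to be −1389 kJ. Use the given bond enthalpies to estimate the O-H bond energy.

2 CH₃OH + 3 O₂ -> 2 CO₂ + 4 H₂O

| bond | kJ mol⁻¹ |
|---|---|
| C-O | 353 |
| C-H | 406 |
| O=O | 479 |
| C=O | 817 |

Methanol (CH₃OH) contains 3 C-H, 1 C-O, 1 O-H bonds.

Let D be the O-H bond energy.
Σ(broken) = 6×406 + 2×353 + 2×D + 3×479 = 4579 + 2D
Σ(formed) = 4×817 + 8×D = 3268 + 8D
ΔH = Σ(broken) − Σ(formed) = (4579 + 2D) − (3268 + 8D) = +1311 − 6D
Setting this equal to −1389 kJ gives 6D = 2700, so D = 450 kJ/mol.

D(O-H) ≈ 450 kJ/mol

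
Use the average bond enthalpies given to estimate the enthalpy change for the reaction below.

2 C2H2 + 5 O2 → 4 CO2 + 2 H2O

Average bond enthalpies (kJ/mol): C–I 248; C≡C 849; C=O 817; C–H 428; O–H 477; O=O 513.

ΔH ≈ −2469 kJ

Bonds broken (reactants):
  C≡C: 2 × 849 = 1698
  C–H: 4 × 428 = 1712
  O=O: 5 × 513 = 2565
  Σ(broken) = 5975 kJ
Bonds formed (products):
  C=O: 8 × 817 = 6536
  O–H: 4 × 477 = 1908
  Σ(formed) = 8444 kJ
ΔH = Σ(broken) − Σ(formed) = 5975 − 8444 = −2469 kJ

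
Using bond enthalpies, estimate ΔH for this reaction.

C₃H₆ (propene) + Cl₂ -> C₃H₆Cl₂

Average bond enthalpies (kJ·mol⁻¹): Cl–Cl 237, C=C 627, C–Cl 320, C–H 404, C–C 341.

ΔH ≈ −117 kJ

Bonds broken (reactants):
  C–C: 1 × 341 = 341
  C–H: 6 × 404 = 2424
  C=C: 1 × 627 = 627
  Cl–Cl: 1 × 237 = 237
  Σ(broken) = 3629 kJ
Bonds formed (products):
  C–C: 2 × 341 = 682
  C–Cl: 2 × 320 = 640
  C–H: 6 × 404 = 2424
  Σ(formed) = 3746 kJ
ΔH = Σ(broken) − Σ(formed) = 3629 − 3746 = −117 kJ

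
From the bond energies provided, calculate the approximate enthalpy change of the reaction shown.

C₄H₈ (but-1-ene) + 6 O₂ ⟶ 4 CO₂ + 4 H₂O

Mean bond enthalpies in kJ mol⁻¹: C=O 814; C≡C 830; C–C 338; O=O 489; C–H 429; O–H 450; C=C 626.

ΔH ≈ −2444 kJ

Bonds broken (reactants):
  C–C: 2 × 338 = 676
  C–H: 8 × 429 = 3432
  C=C: 1 × 626 = 626
  O=O: 6 × 489 = 2934
  Σ(broken) = 7668 kJ
Bonds formed (products):
  C=O: 8 × 814 = 6512
  O–H: 8 × 450 = 3600
  Σ(formed) = 10112 kJ
ΔH = Σ(broken) − Σ(formed) = 7668 − 10112 = −2444 kJ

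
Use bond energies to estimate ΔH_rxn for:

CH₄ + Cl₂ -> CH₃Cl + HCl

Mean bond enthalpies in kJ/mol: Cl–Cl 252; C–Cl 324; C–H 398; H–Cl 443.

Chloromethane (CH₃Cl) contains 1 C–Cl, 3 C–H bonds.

Bonds broken (reactants):
  C–H: 4 × 398 = 1592
  Cl–Cl: 1 × 252 = 252
  Σ(broken) = 1844 kJ
Bonds formed (products):
  C–Cl: 1 × 324 = 324
  C–H: 3 × 398 = 1194
  H–Cl: 1 × 443 = 443
  Σ(formed) = 1961 kJ
ΔH = Σ(broken) − Σ(formed) = 1844 − 1961 = −117 kJ

ΔH ≈ −117 kJ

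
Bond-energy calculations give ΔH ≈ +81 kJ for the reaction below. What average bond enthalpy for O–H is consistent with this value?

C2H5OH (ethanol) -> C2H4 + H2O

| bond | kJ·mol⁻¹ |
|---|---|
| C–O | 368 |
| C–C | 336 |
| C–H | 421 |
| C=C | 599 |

Let D be the O–H bond energy.
Σ(broken) = 1×336 + 5×421 + 1×368 + 1×D = 2809 + D
Σ(formed) = 4×421 + 1×599 + 2×D = 2283 + 2D
ΔH = Σ(broken) − Σ(formed) = (2809 + D) − (2283 + 2D) = +526 − D
Setting this equal to +81 kJ gives D = 445 kJ/mol.

D(O–H) ≈ 445 kJ/mol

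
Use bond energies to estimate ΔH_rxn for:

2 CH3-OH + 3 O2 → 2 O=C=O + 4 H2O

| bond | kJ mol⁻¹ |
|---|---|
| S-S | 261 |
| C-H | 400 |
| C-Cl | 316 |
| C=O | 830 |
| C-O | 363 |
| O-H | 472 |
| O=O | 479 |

Bonds broken (reactants):
  C-H: 6 × 400 = 2400
  C-O: 2 × 363 = 726
  O-H: 2 × 472 = 944
  O=O: 3 × 479 = 1437
  Σ(broken) = 5507 kJ
Bonds formed (products):
  C=O: 4 × 830 = 3320
  O-H: 8 × 472 = 3776
  Σ(formed) = 7096 kJ
ΔH = Σ(broken) − Σ(formed) = 5507 − 7096 = −1589 kJ

ΔH ≈ −1589 kJ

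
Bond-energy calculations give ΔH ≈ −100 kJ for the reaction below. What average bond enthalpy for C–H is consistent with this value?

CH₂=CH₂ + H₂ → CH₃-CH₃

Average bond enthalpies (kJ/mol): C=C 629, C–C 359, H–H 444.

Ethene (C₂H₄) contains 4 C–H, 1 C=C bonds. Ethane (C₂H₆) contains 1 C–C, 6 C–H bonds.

Let D be the C–H bond energy.
Σ(broken) = 4×D + 1×629 + 1×444 = 1073 + 4D
Σ(formed) = 1×359 + 6×D = 359 + 6D
ΔH = Σ(broken) − Σ(formed) = (1073 + 4D) − (359 + 6D) = +714 − 2D
Setting this equal to −100 kJ gives 2D = 814, so D = 407 kJ/mol.

D(C–H) ≈ 407 kJ/mol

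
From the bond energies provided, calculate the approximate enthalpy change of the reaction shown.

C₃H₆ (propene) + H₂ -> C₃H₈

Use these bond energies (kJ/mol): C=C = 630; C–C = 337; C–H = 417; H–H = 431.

ΔH ≈ −110 kJ

Bonds broken (reactants):
  C–C: 1 × 337 = 337
  C–H: 6 × 417 = 2502
  C=C: 1 × 630 = 630
  H–H: 1 × 431 = 431
  Σ(broken) = 3900 kJ
Bonds formed (products):
  C–C: 2 × 337 = 674
  C–H: 8 × 417 = 3336
  Σ(formed) = 4010 kJ
ΔH = Σ(broken) − Σ(formed) = 3900 − 4010 = −110 kJ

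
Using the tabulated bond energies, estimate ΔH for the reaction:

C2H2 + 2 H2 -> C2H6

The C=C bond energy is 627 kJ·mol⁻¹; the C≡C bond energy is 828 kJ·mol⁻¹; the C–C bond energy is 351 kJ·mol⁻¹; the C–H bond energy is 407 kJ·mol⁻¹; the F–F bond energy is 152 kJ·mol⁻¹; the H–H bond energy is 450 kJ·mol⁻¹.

ΔH ≈ −251 kJ

Bonds broken (reactants):
  C≡C: 1 × 828 = 828
  C–H: 2 × 407 = 814
  H–H: 2 × 450 = 900
  Σ(broken) = 2542 kJ
Bonds formed (products):
  C–C: 1 × 351 = 351
  C–H: 6 × 407 = 2442
  Σ(formed) = 2793 kJ
ΔH = Σ(broken) − Σ(formed) = 2542 − 2793 = −251 kJ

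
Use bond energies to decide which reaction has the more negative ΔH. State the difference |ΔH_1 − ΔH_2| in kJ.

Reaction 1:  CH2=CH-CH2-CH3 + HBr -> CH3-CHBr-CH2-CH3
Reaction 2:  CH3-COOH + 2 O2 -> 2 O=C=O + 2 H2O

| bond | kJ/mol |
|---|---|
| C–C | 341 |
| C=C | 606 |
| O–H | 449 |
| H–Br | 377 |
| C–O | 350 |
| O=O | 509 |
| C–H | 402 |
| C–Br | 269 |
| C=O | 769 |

Reaction 2, by 710 kJ

Reaction 1:
  Bonds broken (reactants):
    C–C: 2 × 341 = 682
    C–H: 8 × 402 = 3216
    C=C: 1 × 606 = 606
    H–Br: 1 × 377 = 377
    Σ(broken) = 4881 kJ
  Bonds formed (products):
    C–Br: 1 × 269 = 269
    C–C: 3 × 341 = 1023
    C–H: 9 × 402 = 3618
    Σ(formed) = 4910 kJ
  ΔH_1 = 4881 − 4910 = −29 kJ
Reaction 2:
  Bonds broken (reactants):
    C–C: 1 × 341 = 341
    C–H: 3 × 402 = 1206
    C–O: 1 × 350 = 350
    C=O: 1 × 769 = 769
    O–H: 1 × 449 = 449
    O=O: 2 × 509 = 1018
    Σ(broken) = 4133 kJ
  Bonds formed (products):
    C=O: 4 × 769 = 3076
    O–H: 4 × 449 = 1796
    Σ(formed) = 4872 kJ
  ΔH_2 = 4133 − 4872 = −739 kJ
ΔH_1 − ΔH_2 = +710 kJ, so reaction 2 has the more negative ΔH; |ΔH_1 − ΔH_2| = 710 kJ.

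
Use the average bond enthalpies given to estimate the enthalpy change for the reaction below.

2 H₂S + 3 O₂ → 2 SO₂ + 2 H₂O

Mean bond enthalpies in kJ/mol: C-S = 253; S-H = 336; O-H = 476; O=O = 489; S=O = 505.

ΔH ≈ −1113 kJ

Bonds broken (reactants):
  O=O: 3 × 489 = 1467
  S-H: 4 × 336 = 1344
  Σ(broken) = 2811 kJ
Bonds formed (products):
  O-H: 4 × 476 = 1904
  S=O: 4 × 505 = 2020
  Σ(formed) = 3924 kJ
ΔH = Σ(broken) − Σ(formed) = 2811 − 3924 = −1113 kJ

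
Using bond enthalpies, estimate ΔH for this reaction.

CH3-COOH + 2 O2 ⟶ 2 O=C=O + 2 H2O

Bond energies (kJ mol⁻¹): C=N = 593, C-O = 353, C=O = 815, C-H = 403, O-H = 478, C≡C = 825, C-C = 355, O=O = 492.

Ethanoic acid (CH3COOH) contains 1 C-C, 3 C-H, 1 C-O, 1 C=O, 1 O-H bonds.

Bonds broken (reactants):
  C-C: 1 × 355 = 355
  C-H: 3 × 403 = 1209
  C-O: 1 × 353 = 353
  C=O: 1 × 815 = 815
  O-H: 1 × 478 = 478
  O=O: 2 × 492 = 984
  Σ(broken) = 4194 kJ
Bonds formed (products):
  C=O: 4 × 815 = 3260
  O-H: 4 × 478 = 1912
  Σ(formed) = 5172 kJ
ΔH = Σ(broken) − Σ(formed) = 4194 − 5172 = −978 kJ

ΔH ≈ −978 kJ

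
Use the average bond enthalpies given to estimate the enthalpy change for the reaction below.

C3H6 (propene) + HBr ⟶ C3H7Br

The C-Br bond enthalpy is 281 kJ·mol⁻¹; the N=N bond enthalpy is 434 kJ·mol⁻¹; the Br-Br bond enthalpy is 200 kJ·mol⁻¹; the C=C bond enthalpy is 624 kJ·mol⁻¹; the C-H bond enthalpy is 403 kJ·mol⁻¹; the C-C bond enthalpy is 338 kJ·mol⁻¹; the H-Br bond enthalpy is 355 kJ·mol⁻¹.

ΔH ≈ −43 kJ

Bonds broken (reactants):
  C-C: 1 × 338 = 338
  C-H: 6 × 403 = 2418
  C=C: 1 × 624 = 624
  H-Br: 1 × 355 = 355
  Σ(broken) = 3735 kJ
Bonds formed (products):
  C-Br: 1 × 281 = 281
  C-C: 2 × 338 = 676
  C-H: 7 × 403 = 2821
  Σ(formed) = 3778 kJ
ΔH = Σ(broken) − Σ(formed) = 3735 − 3778 = −43 kJ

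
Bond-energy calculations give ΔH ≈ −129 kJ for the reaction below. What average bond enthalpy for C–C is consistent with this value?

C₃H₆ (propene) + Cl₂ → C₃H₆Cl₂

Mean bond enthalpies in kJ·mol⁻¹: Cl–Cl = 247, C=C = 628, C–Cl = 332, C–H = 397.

Let D be the C–C bond energy.
Σ(broken) = 1×D + 6×397 + 1×628 + 1×247 = 3257 + D
Σ(formed) = 2×D + 2×332 + 6×397 = 3046 + 2D
ΔH = Σ(broken) − Σ(formed) = (3257 + D) − (3046 + 2D) = +211 − D
Setting this equal to −129 kJ gives D = 340 kJ/mol.

D(C–C) ≈ 340 kJ/mol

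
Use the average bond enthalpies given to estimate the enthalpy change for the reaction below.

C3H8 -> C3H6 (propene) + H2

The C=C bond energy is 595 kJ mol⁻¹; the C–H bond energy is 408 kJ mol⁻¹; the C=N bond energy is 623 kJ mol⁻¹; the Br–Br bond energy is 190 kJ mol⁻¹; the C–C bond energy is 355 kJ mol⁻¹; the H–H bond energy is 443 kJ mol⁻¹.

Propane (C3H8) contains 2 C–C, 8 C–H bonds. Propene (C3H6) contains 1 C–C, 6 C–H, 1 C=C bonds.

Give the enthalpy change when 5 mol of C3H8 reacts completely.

ΔH = +665 kJ

Bonds broken (reactants):
  C–C: 2 × 355 = 710
  C–H: 8 × 408 = 3264
  Σ(broken) = 3974 kJ
Bonds formed (products):
  C–C: 1 × 355 = 355
  C–H: 6 × 408 = 2448
  C=C: 1 × 595 = 595
  H–H: 1 × 443 = 443
  Σ(formed) = 3841 kJ
ΔH = Σ(broken) − Σ(formed) = 3974 − 3841 = +133 kJ
For 5× the reaction as written: 5 × (+133) = +665 kJ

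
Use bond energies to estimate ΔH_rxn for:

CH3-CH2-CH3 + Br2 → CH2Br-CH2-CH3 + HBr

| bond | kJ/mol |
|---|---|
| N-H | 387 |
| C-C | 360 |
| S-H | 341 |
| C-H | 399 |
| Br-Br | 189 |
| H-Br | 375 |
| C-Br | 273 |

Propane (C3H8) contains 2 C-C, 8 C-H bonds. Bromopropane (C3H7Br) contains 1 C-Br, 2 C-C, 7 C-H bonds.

ΔH ≈ −60 kJ

Bonds broken (reactants):
  Br-Br: 1 × 189 = 189
  C-C: 2 × 360 = 720
  C-H: 8 × 399 = 3192
  Σ(broken) = 4101 kJ
Bonds formed (products):
  C-Br: 1 × 273 = 273
  C-C: 2 × 360 = 720
  C-H: 7 × 399 = 2793
  H-Br: 1 × 375 = 375
  Σ(formed) = 4161 kJ
ΔH = Σ(broken) − Σ(formed) = 4101 − 4161 = −60 kJ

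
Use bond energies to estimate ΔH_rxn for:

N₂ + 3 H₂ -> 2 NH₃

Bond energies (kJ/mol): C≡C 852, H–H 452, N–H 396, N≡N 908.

ΔH ≈ −112 kJ

Bonds broken (reactants):
  H–H: 3 × 452 = 1356
  N≡N: 1 × 908 = 908
  Σ(broken) = 2264 kJ
Bonds formed (products):
  N–H: 6 × 396 = 2376
  Σ(formed) = 2376 kJ
ΔH = Σ(broken) − Σ(formed) = 2264 − 2376 = −112 kJ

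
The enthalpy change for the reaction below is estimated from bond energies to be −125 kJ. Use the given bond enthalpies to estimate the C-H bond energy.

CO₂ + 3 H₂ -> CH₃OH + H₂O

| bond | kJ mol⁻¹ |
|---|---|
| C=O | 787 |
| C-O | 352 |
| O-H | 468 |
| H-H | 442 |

Let D be the C-H bond energy.
Σ(broken) = 2×787 + 3×442 = 2900
Σ(formed) = 3×D + 1×352 + 3×468 = 1756 + 3D
ΔH = Σ(broken) − Σ(formed) = (2900) − (1756 + 3D) = +1144 − 3D
Setting this equal to −125 kJ gives 3D = 1269, so D = 423 kJ/mol.

D(C-H) ≈ 423 kJ/mol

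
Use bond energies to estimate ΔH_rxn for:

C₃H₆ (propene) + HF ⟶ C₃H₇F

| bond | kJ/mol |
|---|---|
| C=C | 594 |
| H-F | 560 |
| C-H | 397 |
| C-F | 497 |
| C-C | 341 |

Bonds broken (reactants):
  C-C: 1 × 341 = 341
  C-H: 6 × 397 = 2382
  C=C: 1 × 594 = 594
  H-F: 1 × 560 = 560
  Σ(broken) = 3877 kJ
Bonds formed (products):
  C-C: 2 × 341 = 682
  C-F: 1 × 497 = 497
  C-H: 7 × 397 = 2779
  Σ(formed) = 3958 kJ
ΔH = Σ(broken) − Σ(formed) = 3877 − 3958 = −81 kJ

ΔH ≈ −81 kJ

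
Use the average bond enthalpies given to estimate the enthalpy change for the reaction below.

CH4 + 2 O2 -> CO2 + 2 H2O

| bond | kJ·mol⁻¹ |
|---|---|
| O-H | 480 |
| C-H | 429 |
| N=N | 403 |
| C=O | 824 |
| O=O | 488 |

Bonds broken (reactants):
  C-H: 4 × 429 = 1716
  O=O: 2 × 488 = 976
  Σ(broken) = 2692 kJ
Bonds formed (products):
  C=O: 2 × 824 = 1648
  O-H: 4 × 480 = 1920
  Σ(formed) = 3568 kJ
ΔH = Σ(broken) − Σ(formed) = 2692 − 3568 = −876 kJ

ΔH ≈ −876 kJ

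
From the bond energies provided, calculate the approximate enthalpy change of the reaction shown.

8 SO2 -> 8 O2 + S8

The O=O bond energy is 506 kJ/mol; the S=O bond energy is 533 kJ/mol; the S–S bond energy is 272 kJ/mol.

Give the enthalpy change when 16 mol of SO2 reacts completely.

ΔH = +4608 kJ

Bonds broken (reactants):
  S=O: 16 × 533 = 8528
  Σ(broken) = 8528 kJ
Bonds formed (products):
  O=O: 8 × 506 = 4048
  S–S: 8 × 272 = 2176
  Σ(formed) = 6224 kJ
ΔH = Σ(broken) − Σ(formed) = 8528 − 6224 = +2304 kJ
For 2× the reaction as written: 2 × (+2304) = +4608 kJ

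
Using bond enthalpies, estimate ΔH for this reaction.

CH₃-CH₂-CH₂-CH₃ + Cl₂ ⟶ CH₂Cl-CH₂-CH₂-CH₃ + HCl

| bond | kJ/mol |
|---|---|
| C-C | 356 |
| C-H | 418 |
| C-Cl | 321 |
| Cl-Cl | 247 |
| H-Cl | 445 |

Bonds broken (reactants):
  C-C: 3 × 356 = 1068
  C-H: 10 × 418 = 4180
  Cl-Cl: 1 × 247 = 247
  Σ(broken) = 5495 kJ
Bonds formed (products):
  C-C: 3 × 356 = 1068
  C-Cl: 1 × 321 = 321
  C-H: 9 × 418 = 3762
  H-Cl: 1 × 445 = 445
  Σ(formed) = 5596 kJ
ΔH = Σ(broken) − Σ(formed) = 5495 − 5596 = −101 kJ

ΔH ≈ −101 kJ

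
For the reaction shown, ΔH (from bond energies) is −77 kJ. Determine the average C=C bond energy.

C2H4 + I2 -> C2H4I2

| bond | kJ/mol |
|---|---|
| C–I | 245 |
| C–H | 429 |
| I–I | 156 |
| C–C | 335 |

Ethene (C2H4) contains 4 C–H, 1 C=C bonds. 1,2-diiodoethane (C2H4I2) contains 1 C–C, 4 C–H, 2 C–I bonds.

D(C=C) ≈ 592 kJ/mol

Let D be the C=C bond energy.
Σ(broken) = 4×429 + 1×D + 1×156 = 1872 + D
Σ(formed) = 1×335 + 4×429 + 2×245 = 2541
ΔH = Σ(broken) − Σ(formed) = (1872 + D) − (2541) = −669 + D
Setting this equal to −77 kJ gives D = 592 kJ/mol.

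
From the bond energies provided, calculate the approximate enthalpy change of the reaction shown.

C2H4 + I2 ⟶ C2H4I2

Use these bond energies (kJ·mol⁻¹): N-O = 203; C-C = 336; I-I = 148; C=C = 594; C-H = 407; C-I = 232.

ΔH ≈ −58 kJ

Bonds broken (reactants):
  C-H: 4 × 407 = 1628
  C=C: 1 × 594 = 594
  I-I: 1 × 148 = 148
  Σ(broken) = 2370 kJ
Bonds formed (products):
  C-C: 1 × 336 = 336
  C-H: 4 × 407 = 1628
  C-I: 2 × 232 = 464
  Σ(formed) = 2428 kJ
ΔH = Σ(broken) − Σ(formed) = 2370 − 2428 = −58 kJ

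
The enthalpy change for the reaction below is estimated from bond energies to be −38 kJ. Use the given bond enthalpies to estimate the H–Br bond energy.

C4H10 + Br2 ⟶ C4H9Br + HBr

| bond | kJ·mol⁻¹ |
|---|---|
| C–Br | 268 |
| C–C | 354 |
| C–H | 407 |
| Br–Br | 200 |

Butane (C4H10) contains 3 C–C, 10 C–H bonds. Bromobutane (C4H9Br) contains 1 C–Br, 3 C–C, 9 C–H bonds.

Let D be the H–Br bond energy.
Σ(broken) = 1×200 + 3×354 + 10×407 = 5332
Σ(formed) = 1×268 + 3×354 + 9×407 + 1×D = 4993 + D
ΔH = Σ(broken) − Σ(formed) = (5332) − (4993 + D) = +339 − D
Setting this equal to −38 kJ gives D = 377 kJ/mol.

D(H–Br) ≈ 377 kJ/mol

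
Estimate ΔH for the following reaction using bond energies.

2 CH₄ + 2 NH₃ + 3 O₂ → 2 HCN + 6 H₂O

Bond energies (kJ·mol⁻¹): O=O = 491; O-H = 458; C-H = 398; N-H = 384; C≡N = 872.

Bonds broken (reactants):
  C-H: 8 × 398 = 3184
  N-H: 6 × 384 = 2304
  O=O: 3 × 491 = 1473
  Σ(broken) = 6961 kJ
Bonds formed (products):
  C≡N: 2 × 872 = 1744
  C-H: 2 × 398 = 796
  O-H: 12 × 458 = 5496
  Σ(formed) = 8036 kJ
ΔH = Σ(broken) − Σ(formed) = 6961 − 8036 = −1075 kJ

ΔH ≈ −1075 kJ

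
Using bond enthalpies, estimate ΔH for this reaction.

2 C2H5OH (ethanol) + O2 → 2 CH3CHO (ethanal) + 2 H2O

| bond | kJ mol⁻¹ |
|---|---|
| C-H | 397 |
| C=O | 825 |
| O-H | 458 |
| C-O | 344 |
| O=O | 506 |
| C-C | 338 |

Bonds broken (reactants):
  C-C: 2 × 338 = 676
  C-H: 10 × 397 = 3970
  C-O: 2 × 344 = 688
  O-H: 2 × 458 = 916
  O=O: 1 × 506 = 506
  Σ(broken) = 6756 kJ
Bonds formed (products):
  C-C: 2 × 338 = 676
  C-H: 8 × 397 = 3176
  C=O: 2 × 825 = 1650
  O-H: 4 × 458 = 1832
  Σ(formed) = 7334 kJ
ΔH = Σ(broken) − Σ(formed) = 6756 − 7334 = −578 kJ

ΔH ≈ −578 kJ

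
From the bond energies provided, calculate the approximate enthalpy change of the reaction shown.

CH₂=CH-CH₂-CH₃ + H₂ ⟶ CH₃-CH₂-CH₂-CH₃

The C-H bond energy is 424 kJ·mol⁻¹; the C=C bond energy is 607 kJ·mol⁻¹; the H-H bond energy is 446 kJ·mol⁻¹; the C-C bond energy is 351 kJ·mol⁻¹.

Bonds broken (reactants):
  C-C: 2 × 351 = 702
  C-H: 8 × 424 = 3392
  C=C: 1 × 607 = 607
  H-H: 1 × 446 = 446
  Σ(broken) = 5147 kJ
Bonds formed (products):
  C-C: 3 × 351 = 1053
  C-H: 10 × 424 = 4240
  Σ(formed) = 5293 kJ
ΔH = Σ(broken) − Σ(formed) = 5147 − 5293 = −146 kJ

ΔH ≈ −146 kJ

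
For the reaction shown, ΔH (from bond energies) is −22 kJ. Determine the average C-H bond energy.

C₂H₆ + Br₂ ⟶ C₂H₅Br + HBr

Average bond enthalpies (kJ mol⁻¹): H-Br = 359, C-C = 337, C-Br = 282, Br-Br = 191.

Let D be the C-H bond energy.
Σ(broken) = 1×191 + 1×337 + 6×D = 528 + 6D
Σ(formed) = 1×282 + 1×337 + 5×D + 1×359 = 978 + 5D
ΔH = Σ(broken) − Σ(formed) = (528 + 6D) − (978 + 5D) = −450 + D
Setting this equal to −22 kJ gives D = 428 kJ/mol.

D(C-H) ≈ 428 kJ/mol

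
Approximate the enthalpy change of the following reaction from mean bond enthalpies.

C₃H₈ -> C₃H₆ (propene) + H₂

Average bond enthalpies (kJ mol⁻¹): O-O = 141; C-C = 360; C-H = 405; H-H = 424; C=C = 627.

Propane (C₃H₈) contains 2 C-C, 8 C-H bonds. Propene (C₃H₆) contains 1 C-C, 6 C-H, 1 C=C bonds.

ΔH ≈ +119 kJ

Bonds broken (reactants):
  C-C: 2 × 360 = 720
  C-H: 8 × 405 = 3240
  Σ(broken) = 3960 kJ
Bonds formed (products):
  C-C: 1 × 360 = 360
  C-H: 6 × 405 = 2430
  C=C: 1 × 627 = 627
  H-H: 1 × 424 = 424
  Σ(formed) = 3841 kJ
ΔH = Σ(broken) − Σ(formed) = 3960 − 3841 = +119 kJ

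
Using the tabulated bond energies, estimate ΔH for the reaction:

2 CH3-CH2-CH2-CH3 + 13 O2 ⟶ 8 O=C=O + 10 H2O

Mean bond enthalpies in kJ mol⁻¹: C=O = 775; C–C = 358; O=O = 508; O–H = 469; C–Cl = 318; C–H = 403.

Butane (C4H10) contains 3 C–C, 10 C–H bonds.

Bonds broken (reactants):
  C–C: 6 × 358 = 2148
  C–H: 20 × 403 = 8060
  O=O: 13 × 508 = 6604
  Σ(broken) = 16812 kJ
Bonds formed (products):
  C=O: 16 × 775 = 12400
  O–H: 20 × 469 = 9380
  Σ(formed) = 21780 kJ
ΔH = Σ(broken) − Σ(formed) = 16812 − 21780 = −4968 kJ

ΔH ≈ −4968 kJ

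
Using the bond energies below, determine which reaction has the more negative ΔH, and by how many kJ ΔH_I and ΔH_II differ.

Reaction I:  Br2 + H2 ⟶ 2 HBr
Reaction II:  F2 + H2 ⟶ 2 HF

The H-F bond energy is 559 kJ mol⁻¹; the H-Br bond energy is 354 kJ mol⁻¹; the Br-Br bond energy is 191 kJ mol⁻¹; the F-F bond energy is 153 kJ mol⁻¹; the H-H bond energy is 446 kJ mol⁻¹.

Reaction I:
  Bonds broken (reactants):
    Br-Br: 1 × 191 = 191
    H-H: 1 × 446 = 446
    Σ(broken) = 637 kJ
  Bonds formed (products):
    H-Br: 2 × 354 = 708
    Σ(formed) = 708 kJ
  ΔH_I = 637 − 708 = −71 kJ
Reaction II:
  Bonds broken (reactants):
    F-F: 1 × 153 = 153
    H-H: 1 × 446 = 446
    Σ(broken) = 599 kJ
  Bonds formed (products):
    H-F: 2 × 559 = 1118
    Σ(formed) = 1118 kJ
  ΔH_II = 599 − 1118 = −519 kJ
ΔH_I − ΔH_II = +448 kJ, so reaction II has the more negative ΔH; |ΔH_I − ΔH_II| = 448 kJ.

Reaction II, by 448 kJ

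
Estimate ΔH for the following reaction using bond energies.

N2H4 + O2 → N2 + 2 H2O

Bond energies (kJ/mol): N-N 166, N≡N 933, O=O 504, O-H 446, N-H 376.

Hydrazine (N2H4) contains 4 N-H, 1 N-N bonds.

ΔH ≈ −543 kJ

Bonds broken (reactants):
  N-H: 4 × 376 = 1504
  N-N: 1 × 166 = 166
  O=O: 1 × 504 = 504
  Σ(broken) = 2174 kJ
Bonds formed (products):
  N≡N: 1 × 933 = 933
  O-H: 4 × 446 = 1784
  Σ(formed) = 2717 kJ
ΔH = Σ(broken) − Σ(formed) = 2174 − 2717 = −543 kJ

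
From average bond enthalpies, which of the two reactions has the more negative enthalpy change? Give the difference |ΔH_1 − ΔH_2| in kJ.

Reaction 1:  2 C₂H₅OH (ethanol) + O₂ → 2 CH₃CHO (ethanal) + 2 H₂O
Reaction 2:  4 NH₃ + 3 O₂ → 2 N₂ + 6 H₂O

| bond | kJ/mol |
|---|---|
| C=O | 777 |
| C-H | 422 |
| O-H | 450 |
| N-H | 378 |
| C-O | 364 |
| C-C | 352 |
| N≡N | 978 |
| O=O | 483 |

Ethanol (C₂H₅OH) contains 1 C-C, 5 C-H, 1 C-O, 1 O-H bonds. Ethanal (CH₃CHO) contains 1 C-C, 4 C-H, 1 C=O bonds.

Reaction 1:
  Bonds broken (reactants):
    C-C: 2 × 352 = 704
    C-H: 10 × 422 = 4220
    C-O: 2 × 364 = 728
    O-H: 2 × 450 = 900
    O=O: 1 × 483 = 483
    Σ(broken) = 7035 kJ
  Bonds formed (products):
    C-C: 2 × 352 = 704
    C-H: 8 × 422 = 3376
    C=O: 2 × 777 = 1554
    O-H: 4 × 450 = 1800
    Σ(formed) = 7434 kJ
  ΔH_1 = 7035 − 7434 = −399 kJ
Reaction 2:
  Bonds broken (reactants):
    N-H: 12 × 378 = 4536
    O=O: 3 × 483 = 1449
    Σ(broken) = 5985 kJ
  Bonds formed (products):
    N≡N: 2 × 978 = 1956
    O-H: 12 × 450 = 5400
    Σ(formed) = 7356 kJ
  ΔH_2 = 5985 − 7356 = −1371 kJ
ΔH_1 − ΔH_2 = +972 kJ, so reaction 2 has the more negative ΔH; |ΔH_1 − ΔH_2| = 972 kJ.

Reaction 2, by 972 kJ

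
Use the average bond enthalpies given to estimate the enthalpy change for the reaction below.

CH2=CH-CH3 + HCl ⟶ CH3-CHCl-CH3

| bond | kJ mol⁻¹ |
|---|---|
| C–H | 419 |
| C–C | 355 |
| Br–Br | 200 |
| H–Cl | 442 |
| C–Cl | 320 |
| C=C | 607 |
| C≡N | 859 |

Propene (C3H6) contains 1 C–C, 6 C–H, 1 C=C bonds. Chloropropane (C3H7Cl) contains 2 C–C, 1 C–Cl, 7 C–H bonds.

Bonds broken (reactants):
  C–C: 1 × 355 = 355
  C–H: 6 × 419 = 2514
  C=C: 1 × 607 = 607
  H–Cl: 1 × 442 = 442
  Σ(broken) = 3918 kJ
Bonds formed (products):
  C–C: 2 × 355 = 710
  C–Cl: 1 × 320 = 320
  C–H: 7 × 419 = 2933
  Σ(formed) = 3963 kJ
ΔH = Σ(broken) − Σ(formed) = 3918 − 3963 = −45 kJ

ΔH ≈ −45 kJ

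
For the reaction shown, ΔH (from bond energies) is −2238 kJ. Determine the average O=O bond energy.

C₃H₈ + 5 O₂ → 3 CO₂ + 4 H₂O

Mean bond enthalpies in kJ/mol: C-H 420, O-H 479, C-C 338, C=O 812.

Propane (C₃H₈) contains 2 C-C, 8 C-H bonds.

D(O=O) ≈ 486 kJ/mol

Let D be the O=O bond energy.
Σ(broken) = 2×338 + 8×420 + 5×D = 4036 + 5D
Σ(formed) = 6×812 + 8×479 = 8704
ΔH = Σ(broken) − Σ(formed) = (4036 + 5D) − (8704) = −4668 + 5D
Setting this equal to −2238 kJ gives 5D = 2430, so D = 486 kJ/mol.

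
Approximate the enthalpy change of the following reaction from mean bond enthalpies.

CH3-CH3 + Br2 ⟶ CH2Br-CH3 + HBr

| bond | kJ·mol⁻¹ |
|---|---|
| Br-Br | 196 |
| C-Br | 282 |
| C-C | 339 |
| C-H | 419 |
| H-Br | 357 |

Bonds broken (reactants):
  Br-Br: 1 × 196 = 196
  C-C: 1 × 339 = 339
  C-H: 6 × 419 = 2514
  Σ(broken) = 3049 kJ
Bonds formed (products):
  C-Br: 1 × 282 = 282
  C-C: 1 × 339 = 339
  C-H: 5 × 419 = 2095
  H-Br: 1 × 357 = 357
  Σ(formed) = 3073 kJ
ΔH = Σ(broken) − Σ(formed) = 3049 − 3073 = −24 kJ

ΔH ≈ −24 kJ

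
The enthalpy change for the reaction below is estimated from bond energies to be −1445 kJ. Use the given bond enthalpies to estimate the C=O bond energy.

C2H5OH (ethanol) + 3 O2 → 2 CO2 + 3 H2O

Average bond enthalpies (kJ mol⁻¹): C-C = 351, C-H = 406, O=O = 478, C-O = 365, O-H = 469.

Let D be the C=O bond energy.
Σ(broken) = 1×351 + 5×406 + 1×365 + 1×469 + 3×478 = 4649
Σ(formed) = 4×D + 6×469 = 2814 + 4D
ΔH = Σ(broken) − Σ(formed) = (4649) − (2814 + 4D) = +1835 − 4D
Setting this equal to −1445 kJ gives 4D = 3280, so D = 820 kJ/mol.

D(C=O) ≈ 820 kJ/mol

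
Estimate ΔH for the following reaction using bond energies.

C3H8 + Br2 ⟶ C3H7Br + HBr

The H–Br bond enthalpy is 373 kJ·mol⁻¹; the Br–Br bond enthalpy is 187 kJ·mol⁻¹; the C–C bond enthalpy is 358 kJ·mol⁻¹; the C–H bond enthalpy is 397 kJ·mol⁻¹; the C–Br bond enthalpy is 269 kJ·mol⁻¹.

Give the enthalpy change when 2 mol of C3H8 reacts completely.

ΔH = −116 kJ

Bonds broken (reactants):
  Br–Br: 1 × 187 = 187
  C–C: 2 × 358 = 716
  C–H: 8 × 397 = 3176
  Σ(broken) = 4079 kJ
Bonds formed (products):
  C–Br: 1 × 269 = 269
  C–C: 2 × 358 = 716
  C–H: 7 × 397 = 2779
  H–Br: 1 × 373 = 373
  Σ(formed) = 4137 kJ
ΔH = Σ(broken) − Σ(formed) = 4079 − 4137 = −58 kJ
For 2× the reaction as written: 2 × (−58) = −116 kJ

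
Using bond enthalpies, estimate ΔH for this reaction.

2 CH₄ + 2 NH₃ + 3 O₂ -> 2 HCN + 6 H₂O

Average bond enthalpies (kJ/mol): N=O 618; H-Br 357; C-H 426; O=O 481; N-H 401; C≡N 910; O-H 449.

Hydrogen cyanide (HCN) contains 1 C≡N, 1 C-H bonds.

ΔH ≈ −803 kJ

Bonds broken (reactants):
  C-H: 8 × 426 = 3408
  N-H: 6 × 401 = 2406
  O=O: 3 × 481 = 1443
  Σ(broken) = 7257 kJ
Bonds formed (products):
  C≡N: 2 × 910 = 1820
  C-H: 2 × 426 = 852
  O-H: 12 × 449 = 5388
  Σ(formed) = 8060 kJ
ΔH = Σ(broken) − Σ(formed) = 7257 − 8060 = −803 kJ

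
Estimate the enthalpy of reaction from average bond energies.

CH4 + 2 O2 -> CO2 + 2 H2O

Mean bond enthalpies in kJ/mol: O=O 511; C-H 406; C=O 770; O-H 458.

ΔH ≈ −726 kJ

Bonds broken (reactants):
  C-H: 4 × 406 = 1624
  O=O: 2 × 511 = 1022
  Σ(broken) = 2646 kJ
Bonds formed (products):
  C=O: 2 × 770 = 1540
  O-H: 4 × 458 = 1832
  Σ(formed) = 3372 kJ
ΔH = Σ(broken) − Σ(formed) = 2646 − 3372 = −726 kJ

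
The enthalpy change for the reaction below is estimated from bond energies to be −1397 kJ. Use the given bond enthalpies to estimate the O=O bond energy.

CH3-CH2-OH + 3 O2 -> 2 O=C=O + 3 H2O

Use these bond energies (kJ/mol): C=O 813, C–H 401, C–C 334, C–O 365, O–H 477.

D(O=O) ≈ 512 kJ/mol

Let D be the O=O bond energy.
Σ(broken) = 1×334 + 5×401 + 1×365 + 1×477 + 3×D = 3181 + 3D
Σ(formed) = 4×813 + 6×477 = 6114
ΔH = Σ(broken) − Σ(formed) = (3181 + 3D) − (6114) = −2933 + 3D
Setting this equal to −1397 kJ gives 3D = 1536, so D = 512 kJ/mol.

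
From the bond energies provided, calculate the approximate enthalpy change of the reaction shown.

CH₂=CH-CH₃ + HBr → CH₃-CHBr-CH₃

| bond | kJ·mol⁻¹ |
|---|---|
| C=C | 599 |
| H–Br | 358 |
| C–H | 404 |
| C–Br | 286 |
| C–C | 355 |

ΔH ≈ −88 kJ

Bonds broken (reactants):
  C–C: 1 × 355 = 355
  C–H: 6 × 404 = 2424
  C=C: 1 × 599 = 599
  H–Br: 1 × 358 = 358
  Σ(broken) = 3736 kJ
Bonds formed (products):
  C–Br: 1 × 286 = 286
  C–C: 2 × 355 = 710
  C–H: 7 × 404 = 2828
  Σ(formed) = 3824 kJ
ΔH = Σ(broken) − Σ(formed) = 3736 − 3824 = −88 kJ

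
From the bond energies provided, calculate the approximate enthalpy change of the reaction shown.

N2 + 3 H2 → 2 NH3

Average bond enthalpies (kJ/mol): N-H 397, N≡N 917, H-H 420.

Bonds broken (reactants):
  H-H: 3 × 420 = 1260
  N≡N: 1 × 917 = 917
  Σ(broken) = 2177 kJ
Bonds formed (products):
  N-H: 6 × 397 = 2382
  Σ(formed) = 2382 kJ
ΔH = Σ(broken) − Σ(formed) = 2177 − 2382 = −205 kJ

ΔH ≈ −205 kJ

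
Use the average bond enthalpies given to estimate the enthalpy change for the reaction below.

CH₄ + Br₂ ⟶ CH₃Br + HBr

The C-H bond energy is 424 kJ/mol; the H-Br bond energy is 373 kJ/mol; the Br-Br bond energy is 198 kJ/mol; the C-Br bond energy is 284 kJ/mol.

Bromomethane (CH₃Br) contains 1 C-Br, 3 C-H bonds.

ΔH ≈ −35 kJ

Bonds broken (reactants):
  Br-Br: 1 × 198 = 198
  C-H: 4 × 424 = 1696
  Σ(broken) = 1894 kJ
Bonds formed (products):
  C-Br: 1 × 284 = 284
  C-H: 3 × 424 = 1272
  H-Br: 1 × 373 = 373
  Σ(formed) = 1929 kJ
ΔH = Σ(broken) − Σ(formed) = 1894 − 1929 = −35 kJ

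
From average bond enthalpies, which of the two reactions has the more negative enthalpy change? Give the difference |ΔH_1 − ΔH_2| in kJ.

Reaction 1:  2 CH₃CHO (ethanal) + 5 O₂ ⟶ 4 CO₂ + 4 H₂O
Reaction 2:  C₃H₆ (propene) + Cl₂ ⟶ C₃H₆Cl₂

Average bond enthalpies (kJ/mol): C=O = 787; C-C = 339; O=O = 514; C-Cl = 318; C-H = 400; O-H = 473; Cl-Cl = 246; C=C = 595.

Reaction 1:
  Bonds broken (reactants):
    C-C: 2 × 339 = 678
    C-H: 8 × 400 = 3200
    C=O: 2 × 787 = 1574
    O=O: 5 × 514 = 2570
    Σ(broken) = 8022 kJ
  Bonds formed (products):
    C=O: 8 × 787 = 6296
    O-H: 8 × 473 = 3784
    Σ(formed) = 10080 kJ
  ΔH_1 = 8022 − 10080 = −2058 kJ
Reaction 2:
  Bonds broken (reactants):
    C-C: 1 × 339 = 339
    C-H: 6 × 400 = 2400
    C=C: 1 × 595 = 595
    Cl-Cl: 1 × 246 = 246
    Σ(broken) = 3580 kJ
  Bonds formed (products):
    C-C: 2 × 339 = 678
    C-Cl: 2 × 318 = 636
    C-H: 6 × 400 = 2400
    Σ(formed) = 3714 kJ
  ΔH_2 = 3580 − 3714 = −134 kJ
ΔH_1 − ΔH_2 = −1924 kJ, so reaction 1 has the more negative ΔH; |ΔH_1 − ΔH_2| = 1924 kJ.

Reaction 1, by 1924 kJ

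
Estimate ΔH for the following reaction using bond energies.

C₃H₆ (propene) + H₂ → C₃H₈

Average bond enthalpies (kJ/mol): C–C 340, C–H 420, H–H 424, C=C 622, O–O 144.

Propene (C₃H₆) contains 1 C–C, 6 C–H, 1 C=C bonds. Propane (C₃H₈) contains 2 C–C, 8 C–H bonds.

ΔH ≈ −134 kJ

Bonds broken (reactants):
  C–C: 1 × 340 = 340
  C–H: 6 × 420 = 2520
  C=C: 1 × 622 = 622
  H–H: 1 × 424 = 424
  Σ(broken) = 3906 kJ
Bonds formed (products):
  C–C: 2 × 340 = 680
  C–H: 8 × 420 = 3360
  Σ(formed) = 4040 kJ
ΔH = Σ(broken) − Σ(formed) = 3906 − 4040 = −134 kJ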